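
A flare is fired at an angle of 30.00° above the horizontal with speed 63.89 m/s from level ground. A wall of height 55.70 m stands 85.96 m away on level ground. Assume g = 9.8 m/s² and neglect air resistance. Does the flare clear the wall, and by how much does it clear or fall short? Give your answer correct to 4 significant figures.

v_x = 63.89 cos 30.00° = 55.330 m/s; v_y0 = 63.89 sin 30.00° = 31.945 m/s.
Time to reach the wall: t = 85.96 / 55.330 = 1.5536 s.
Height at that point: y = 31.945×1.5536 − 4.900×1.5536² = 37.803 m.
That is 55.70 − 37.803 = 17.90 m below the top of the wall, so the flare does not clear it.

No — it falls 17.90 m short of clearing the wall.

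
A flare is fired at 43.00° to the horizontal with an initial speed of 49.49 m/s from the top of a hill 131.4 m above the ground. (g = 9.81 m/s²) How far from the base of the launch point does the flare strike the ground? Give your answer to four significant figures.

Components: v_x = 49.49 cos 43.00° = 36.195 m/s, v_y = 49.49 sin 43.00° = 33.752 m/s.
Vertical: 0 = 131.4 + 33.752 t − ½(9.81) t² ⇒ 4.905 t² − 33.752 t − 131.4 = 0.
t = [33.752 + √(1139.2 + 2578.1)] / 9.810 = 9.6556 s.
Horizontal: R = v_x · t = 36.195 × 9.6556 = 349.5 m.

349.5 m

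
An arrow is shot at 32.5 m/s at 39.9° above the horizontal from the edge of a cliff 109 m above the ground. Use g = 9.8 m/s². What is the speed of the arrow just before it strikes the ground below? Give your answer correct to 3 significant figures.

56.5 m/s

v_x = 32.5 cos 39.9° = 24.93 m/s is unchanged throughout.
For the vertical component, v_y² = v_y0² + 2 g h = (20.85)² + 2×9.8×109 = 2571, so |v_y| = 50.71 m/s.
Impact speed = √(v_x² + v_y²) = √(621.5 + 2571) = 56.5 m/s.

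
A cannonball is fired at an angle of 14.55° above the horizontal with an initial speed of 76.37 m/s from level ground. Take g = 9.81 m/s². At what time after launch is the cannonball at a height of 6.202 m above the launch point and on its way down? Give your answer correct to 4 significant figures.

v_y0 = 76.37 sin 14.55° = 19.186 m/s.
Set y = v_y0 t − ½ g t² = 6.202: 4.905 t² − 19.186 t + 6.202 = 0.
t = [19.186 ± √(368.10 − 121.68)] / 9.81 = (19.186 ± 15.698) / 9.81, giving t = 0.3556 s or t = 3.556 s.
On the way down corresponds to the larger root: t = 3.556 s.

3.556 s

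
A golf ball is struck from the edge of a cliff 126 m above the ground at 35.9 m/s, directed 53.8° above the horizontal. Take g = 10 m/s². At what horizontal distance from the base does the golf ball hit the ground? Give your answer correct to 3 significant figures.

184 m

Components: v_x = 35.9 cos 53.8° = 21.20 m/s, v_y = 35.9 sin 53.8° = 28.97 m/s.
Vertical: 0 = 126 + 28.97 t − ½(10) t² ⇒ 5.000 t² − 28.97 t − 126 = 0.
t = [28.97 + √(839.3 + 2520)] / 10.00 = 8.693 s.
Horizontal: R = v_x · t = 21.20 × 8.693 = 184 m.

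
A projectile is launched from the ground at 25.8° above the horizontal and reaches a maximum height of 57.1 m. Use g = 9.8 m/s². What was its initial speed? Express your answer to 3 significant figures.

At maximum height v_y = 0, so (v₀ sin θ)² = 2 g H.
v₀ sin 25.8° = √(2 × 9.8 × 57.1) = 33.45 m/s.
v₀ = 33.45 / sin 25.8° = 33.45 / 0.4352 = 76.9 m/s.

76.9 m/s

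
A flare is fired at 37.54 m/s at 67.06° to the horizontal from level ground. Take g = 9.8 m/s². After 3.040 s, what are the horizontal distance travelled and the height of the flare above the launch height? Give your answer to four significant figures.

v_x = 37.54 cos 67.06° = 14.632 m/s; v_y0 = 37.54 sin 67.06° = 34.571 m/s.
x = v_x t = 14.632 × 3.040 = 44.48 m.
y = v_y0 t − ½ g t² = 34.571×3.040 − 4.900×3.040² = 59.81 m.

x = 44.48 m, y = 59.81 m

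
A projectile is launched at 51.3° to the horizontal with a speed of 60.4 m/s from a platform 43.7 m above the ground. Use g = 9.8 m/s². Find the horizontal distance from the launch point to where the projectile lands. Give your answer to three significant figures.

395 m

Components: v_x = 60.4 cos 51.3° = 37.76 m/s, v_y = 60.4 sin 51.3° = 47.14 m/s.
Vertical: 0 = 43.7 + 47.14 t − ½(9.8) t² ⇒ 4.900 t² − 47.14 t − 43.7 = 0.
t = [47.14 + √(2222 + 856.5)] / 9.800 = 10.47 s.
Horizontal: R = v_x · t = 37.76 × 10.47 = 395 m.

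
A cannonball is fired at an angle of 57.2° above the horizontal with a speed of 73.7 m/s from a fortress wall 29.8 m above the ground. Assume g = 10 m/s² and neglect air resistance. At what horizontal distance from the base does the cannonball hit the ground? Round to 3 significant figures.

Components: v_x = 73.7 cos 57.2° = 39.92 m/s, v_y = 73.7 sin 57.2° = 61.95 m/s.
Vertical: 0 = 29.8 + 61.95 t − ½(10) t² ⇒ 5.000 t² − 61.95 t − 29.8 = 0.
t = [61.95 + √(3838 + 596.0)] / 10.00 = 12.85 s.
Horizontal: R = v_x · t = 39.92 × 12.85 = 513 m.

513 m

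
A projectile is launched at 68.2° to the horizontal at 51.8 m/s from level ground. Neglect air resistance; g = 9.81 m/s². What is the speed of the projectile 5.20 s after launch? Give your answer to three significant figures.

v_x = 51.8 cos 68.2° = 19.24 m/s (constant).
v_y(t) = 51.8 sin 68.2° − g t = 48.10 − 9.81 × 5.20 = -2.912 m/s.
Speed = √(v_x² + v_y²) = √(370.2 + 8.480) = 19.5 m/s.

19.5 m/s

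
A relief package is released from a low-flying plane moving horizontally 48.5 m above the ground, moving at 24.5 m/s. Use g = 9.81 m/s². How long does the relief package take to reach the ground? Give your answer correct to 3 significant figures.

The horizontal speed doesn't affect the fall. With v_y0 = 0, h = ½ g t².
t = √(2 × 48.5 / 9.81) = √9.888 = 3.14 s.

3.14 s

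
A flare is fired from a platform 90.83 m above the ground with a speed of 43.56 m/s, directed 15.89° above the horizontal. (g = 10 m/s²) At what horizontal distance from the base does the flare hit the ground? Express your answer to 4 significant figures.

235.4 m

Components: v_x = 43.56 cos 15.89° = 41.896 m/s, v_y = 43.56 sin 15.89° = 11.926 m/s.
Vertical: 0 = 90.83 + 11.926 t − ½(10) t² ⇒ 5.000 t² − 11.926 t − 90.83 = 0.
t = [11.926 + √(142.23 + 1816.6)] / 10.00 = 5.6185 s.
Horizontal: R = v_x · t = 41.896 × 5.6185 = 235.4 m.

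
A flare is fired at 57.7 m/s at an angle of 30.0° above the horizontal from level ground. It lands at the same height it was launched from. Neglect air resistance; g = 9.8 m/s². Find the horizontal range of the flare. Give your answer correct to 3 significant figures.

Components: v_x = 57.7 cos 30.0° = 49.97 m/s, v_y = 57.7 sin 30.0° = 28.85 m/s.
Time of flight (same landing height): t = 2 v_y / g = 2 × 28.85 / 9.8 = 5.888 s.
Range: R = v_x · t = 49.97 × 5.888 = 294 m.

294 m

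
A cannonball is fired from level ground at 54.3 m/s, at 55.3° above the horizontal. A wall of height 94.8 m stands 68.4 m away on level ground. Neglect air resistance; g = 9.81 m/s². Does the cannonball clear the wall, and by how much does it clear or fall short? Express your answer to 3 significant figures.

No — it falls 20.0 m short of clearing the wall.

v_x = 54.3 cos 55.3° = 30.91 m/s; v_y0 = 54.3 sin 55.3° = 44.64 m/s.
Time to reach the wall: t = 68.4 / 30.91 = 2.213 s.
Height at that point: y = 44.64×2.213 − 4.905×2.213² = 74.77 m.
That is 94.8 − 74.77 = 20.0 m below the top of the wall, so the cannonball does not clear it.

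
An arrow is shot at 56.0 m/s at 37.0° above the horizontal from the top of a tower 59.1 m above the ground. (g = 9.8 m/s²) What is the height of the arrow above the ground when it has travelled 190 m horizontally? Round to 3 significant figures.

v_x = 56.0 cos 37.0° = 44.72 m/s, v_y0 = 56.0 sin 37.0° = 33.70 m/s.
Time to reach x = 190 m: t = x / v_x = 190 / 44.72 = 4.249 s.
y = 59.1 + v_y0 t − ½ g t² = 59.1 + 33.70×4.249 − 4.900×4.249² = 114 m.

114 m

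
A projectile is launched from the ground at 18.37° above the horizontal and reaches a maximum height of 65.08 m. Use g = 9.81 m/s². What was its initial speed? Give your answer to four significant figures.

113.4 m/s

At maximum height v_y = 0, so (v₀ sin θ)² = 2 g H.
v₀ sin 18.37° = √(2 × 9.81 × 65.08) = 35.733 m/s.
v₀ = 35.733 / sin 18.37° = 35.733 / 0.3152 = 113.4 m/s.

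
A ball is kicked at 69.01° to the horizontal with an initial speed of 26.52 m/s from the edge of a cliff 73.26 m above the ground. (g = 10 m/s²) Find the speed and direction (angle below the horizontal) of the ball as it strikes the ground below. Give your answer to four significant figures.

46.57 m/s at 78.23° below the horizontal

v_x = 26.52 cos 69.01° = 9.4996 m/s (constant).
|v_y| at impact = √((24.760)² + 2×10×73.26) = 45.588 m/s.
Speed = √(9.4996² + 45.588²) = 46.57 m/s; angle = arctan(45.588/9.4996) = 78.23° below horizontal.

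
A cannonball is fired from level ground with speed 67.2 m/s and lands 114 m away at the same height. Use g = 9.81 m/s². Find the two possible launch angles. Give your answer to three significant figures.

7.17° and 82.8°

Level-ground range: R = v₀² sin(2θ)/g ⇒ sin 2θ = R g / v₀² = 114×9.81/67.2² = 0.2476.
2θ = arcsin(0.2476) = 14.34° or 180° − 14.34° = 165.66°.
So θ = 7.17° or θ = 82.8°.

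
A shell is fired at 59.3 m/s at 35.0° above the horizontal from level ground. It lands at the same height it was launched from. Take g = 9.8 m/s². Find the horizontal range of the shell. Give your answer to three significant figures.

For level ground, R = v₀² sin(2θ) / g.
sin(2 × 35.0°) = sin 70.00° = 0.9397.
R = (59.3)² × 0.9397 / 9.8 = 337 m.

337 m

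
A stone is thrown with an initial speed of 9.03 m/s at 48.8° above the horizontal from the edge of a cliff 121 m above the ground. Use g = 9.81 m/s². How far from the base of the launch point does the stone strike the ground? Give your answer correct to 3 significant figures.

Components: v_x = 9.03 cos 48.8° = 5.948 m/s, v_y = 9.03 sin 48.8° = 6.794 m/s.
Vertical: 0 = 121 + 6.794 t − ½(9.81) t² ⇒ 4.905 t² − 6.794 t − 121 = 0.
t = [6.794 + √(46.16 + 2374)] / 9.810 = 5.707 s.
Horizontal: R = v_x · t = 5.948 × 5.707 = 33.9 m.

33.9 m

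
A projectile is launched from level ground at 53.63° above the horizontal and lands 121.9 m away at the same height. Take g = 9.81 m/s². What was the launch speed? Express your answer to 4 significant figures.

On level ground, R = v₀² sin(2θ) / g, so v₀ = √(R g / sin 2θ).
sin(2 × 53.63°) = 0.9550.
v₀ = √(121.9 × 9.81 / 0.9550) = √1252.2 = 35.39 m/s.

35.39 m/s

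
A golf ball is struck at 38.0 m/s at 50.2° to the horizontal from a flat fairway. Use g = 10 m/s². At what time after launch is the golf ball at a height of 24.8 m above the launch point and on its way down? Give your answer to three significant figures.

v_y0 = 38.0 sin 50.2° = 29.19 m/s.
Set y = v_y0 t − ½ g t² = 24.8: 5.000 t² − 29.19 t + 24.8 = 0.
t = [29.19 ± √(852.1 − 496.0)] / 10 = (29.19 ± 18.87) / 10, giving t = 1.03 s or t = 4.81 s.
On the way down corresponds to the larger root: t = 4.81 s.

4.81 s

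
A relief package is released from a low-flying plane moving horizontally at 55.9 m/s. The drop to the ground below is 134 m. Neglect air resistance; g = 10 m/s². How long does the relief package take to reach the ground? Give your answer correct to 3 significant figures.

The horizontal speed doesn't affect the fall. With v_y0 = 0, h = ½ g t².
t = √(2 × 134 / 10) = √26.80 = 5.18 s.

5.18 s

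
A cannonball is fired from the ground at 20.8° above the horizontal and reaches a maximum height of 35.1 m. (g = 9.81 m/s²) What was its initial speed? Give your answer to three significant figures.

73.9 m/s

At maximum height v_y = 0, so (v₀ sin θ)² = 2 g H.
v₀ sin 20.8° = √(2 × 9.81 × 35.1) = 26.24 m/s.
v₀ = 26.24 / sin 20.8° = 26.24 / 0.3551 = 73.9 m/s.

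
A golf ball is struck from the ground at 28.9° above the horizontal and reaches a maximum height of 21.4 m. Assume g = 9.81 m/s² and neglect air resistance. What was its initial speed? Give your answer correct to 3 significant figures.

42.4 m/s

At maximum height v_y = 0, so (v₀ sin θ)² = 2 g H.
v₀ sin 28.9° = √(2 × 9.81 × 21.4) = 20.49 m/s.
v₀ = 20.49 / sin 28.9° = 20.49 / 0.4833 = 42.4 m/s.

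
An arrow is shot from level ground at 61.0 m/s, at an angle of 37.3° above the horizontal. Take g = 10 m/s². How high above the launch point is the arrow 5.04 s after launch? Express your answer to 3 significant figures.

v_y0 = 61.0 sin 37.3° = 36.97 m/s.
y(t) = v_y0 t − ½ g t² = 36.97×5.04 − 5.000×5.04² = 59.3 m.

59.3 m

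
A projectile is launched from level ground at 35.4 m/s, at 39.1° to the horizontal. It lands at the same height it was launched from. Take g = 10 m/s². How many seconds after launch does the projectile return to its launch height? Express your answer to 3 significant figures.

4.47 s

Vertical component: v_y = 35.4 sin 39.1° = 22.33 m/s.
For a projectile landing at launch height, time of flight is t = 2 v_y / g = 2 × 22.33 / 10 = 4.47 s.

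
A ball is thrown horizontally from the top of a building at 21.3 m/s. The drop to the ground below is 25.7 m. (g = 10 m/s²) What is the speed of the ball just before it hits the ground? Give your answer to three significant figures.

31.1 m/s

Fall time: t = √(2 × 25.7 / 10) = 2.267 s.
At impact: v_x = 21.3 m/s (unchanged), v_y = g t = 10 × 2.267 = 22.67 m/s.
Speed = √(v_x² + v_y²) = √(453.7 + 513.9) = 31.1 m/s.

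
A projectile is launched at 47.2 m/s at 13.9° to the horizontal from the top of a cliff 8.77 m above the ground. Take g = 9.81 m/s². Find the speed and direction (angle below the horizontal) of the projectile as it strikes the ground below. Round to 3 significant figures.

49.0 m/s at 20.7° below the horizontal

v_x = 47.2 cos 13.9° = 45.82 m/s (constant).
|v_y| at impact = √((11.34)² + 2×9.81×8.77) = 17.34 m/s.
Speed = √(45.82² + 17.34²) = 49.0 m/s; angle = arctan(17.34/45.82) = 20.7° below horizontal.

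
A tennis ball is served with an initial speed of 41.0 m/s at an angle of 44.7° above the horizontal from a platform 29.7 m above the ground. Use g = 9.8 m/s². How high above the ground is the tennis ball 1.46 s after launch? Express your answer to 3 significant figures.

61.4 m

v_y0 = 41.0 sin 44.7° = 28.84 m/s.
y(t) = 29.7 + v_y0 t − ½ g t² = 29.7 + 28.84×1.46 − ½×9.8×1.46² = 61.4 m.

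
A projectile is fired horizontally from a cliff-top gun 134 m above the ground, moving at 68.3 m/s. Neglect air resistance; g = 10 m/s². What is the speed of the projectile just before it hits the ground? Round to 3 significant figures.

85.7 m/s

Fall time: t = √(2 × 134 / 10) = 5.177 s.
At impact: v_x = 68.3 m/s (unchanged), v_y = g t = 10 × 5.177 = 51.77 m/s.
Speed = √(v_x² + v_y²) = √(4665 + 2680) = 85.7 m/s.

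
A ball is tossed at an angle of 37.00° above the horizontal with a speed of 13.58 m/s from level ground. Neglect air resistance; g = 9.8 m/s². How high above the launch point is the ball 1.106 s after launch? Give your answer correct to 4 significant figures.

3.045 m

v_y0 = 13.58 sin 37.00° = 8.1726 m/s.
y(t) = v_y0 t − ½ g t² = 8.1726×1.106 − 4.900×1.106² = 3.045 m.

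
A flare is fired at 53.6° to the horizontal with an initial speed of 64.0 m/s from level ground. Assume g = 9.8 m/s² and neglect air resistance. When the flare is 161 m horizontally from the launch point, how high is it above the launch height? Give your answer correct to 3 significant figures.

130 m

v_x = 64.0 cos 53.6° = 37.98 m/s, v_y0 = 64.0 sin 53.6° = 51.51 m/s.
Time to reach x = 161 m: t = x / v_x = 161 / 37.98 = 4.239 s.
y = v_y0 t − ½ g t² = 51.51×4.239 − 4.900×4.239² = 130 m.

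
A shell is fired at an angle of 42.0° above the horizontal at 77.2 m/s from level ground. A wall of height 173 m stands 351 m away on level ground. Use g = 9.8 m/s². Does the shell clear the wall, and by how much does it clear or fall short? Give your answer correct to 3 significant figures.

v_x = 77.2 cos 42.0° = 57.37 m/s; v_y0 = 77.2 sin 42.0° = 51.66 m/s.
Time to reach the wall: t = 351 / 57.37 = 6.118 s.
Height at that point: y = 51.66×6.118 − 4.900×6.118² = 132.6 m.
That is 173 − 132.6 = 40.4 m below the top of the wall, so the shell does not clear it.

No — it falls 40.4 m short of clearing the wall.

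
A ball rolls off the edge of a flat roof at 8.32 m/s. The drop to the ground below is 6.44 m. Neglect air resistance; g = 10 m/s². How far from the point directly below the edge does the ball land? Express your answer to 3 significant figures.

Initial vertical velocity is zero, so the fall time comes from h = ½ g t²: t = √(2 × 6.44 / 10) = 1.135 s.
Horizontal motion is uniform at 8.32 m/s, so x = 8.32 × 1.135 = 9.44 m.

9.44 m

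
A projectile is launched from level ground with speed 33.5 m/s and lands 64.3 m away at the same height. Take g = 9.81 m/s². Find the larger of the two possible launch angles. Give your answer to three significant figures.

Level-ground range: R = v₀² sin(2θ)/g ⇒ sin 2θ = R g / v₀² = 64.3×9.81/33.5² = 0.5621.
2θ = arcsin(0.5621) = 34.20° or 180° − 34.20° = 145.80°.
So θ = 17.1° or θ = 72.9°.

72.9°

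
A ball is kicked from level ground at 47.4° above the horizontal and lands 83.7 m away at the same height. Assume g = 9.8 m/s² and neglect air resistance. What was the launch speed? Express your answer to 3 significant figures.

28.7 m/s

On level ground, R = v₀² sin(2θ) / g, so v₀ = √(R g / sin 2θ).
sin(2 × 47.4°) = 0.9965.
v₀ = √(83.7 × 9.8 / 0.9965) = √823.1 = 28.7 m/s.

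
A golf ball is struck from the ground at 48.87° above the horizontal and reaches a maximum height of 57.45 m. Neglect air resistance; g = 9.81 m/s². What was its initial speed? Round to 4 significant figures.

44.57 m/s

At maximum height v_y = 0, so (v₀ sin θ)² = 2 g H.
v₀ sin 48.87° = √(2 × 9.81 × 57.45) = 33.573 m/s.
v₀ = 33.573 / sin 48.87° = 33.573 / 0.7532 = 44.57 m/s.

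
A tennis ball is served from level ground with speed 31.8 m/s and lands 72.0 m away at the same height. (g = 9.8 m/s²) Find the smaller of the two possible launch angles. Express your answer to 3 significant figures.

22.1°

Level-ground range: R = v₀² sin(2θ)/g ⇒ sin 2θ = R g / v₀² = 72.0×9.8/31.8² = 0.6978.
2θ = arcsin(0.6978) = 44.25° or 180° − 44.25° = 135.75°.
So θ = 22.1° or θ = 67.9°.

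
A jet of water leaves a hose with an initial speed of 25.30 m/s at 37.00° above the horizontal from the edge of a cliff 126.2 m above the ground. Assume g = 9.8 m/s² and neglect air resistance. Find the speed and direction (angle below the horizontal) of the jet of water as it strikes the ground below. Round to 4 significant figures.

55.80 m/s at 68.77° below the horizontal

v_x = 25.30 cos 37.00° = 20.205 m/s (constant).
|v_y| at impact = √((15.226)² + 2×9.8×126.2) = 52.013 m/s.
Speed = √(20.205² + 52.013²) = 55.80 m/s; angle = arctan(52.013/20.205) = 68.77° below horizontal.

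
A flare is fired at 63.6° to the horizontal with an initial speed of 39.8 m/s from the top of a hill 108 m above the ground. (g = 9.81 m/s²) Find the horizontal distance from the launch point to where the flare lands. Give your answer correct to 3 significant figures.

169 m

Components: v_x = 39.8 cos 63.6° = 17.70 m/s, v_y = 39.8 sin 63.6° = 35.65 m/s.
Vertical: 0 = 108 + 35.65 t − ½(9.81) t² ⇒ 4.905 t² − 35.65 t − 108 = 0.
t = [35.65 + √(1271 + 2119)] / 9.810 = 9.569 s.
Horizontal: R = v_x · t = 17.70 × 9.569 = 169 m.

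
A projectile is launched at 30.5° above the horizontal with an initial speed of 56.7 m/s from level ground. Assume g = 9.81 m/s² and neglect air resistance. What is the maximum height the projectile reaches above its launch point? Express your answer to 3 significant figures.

Vertical component of launch velocity: v_y = 56.7 sin 30.5° = 28.78 m/s.
At the highest point the vertical velocity is zero, so v_y² = 2 g h_max.
h_max = (28.78)² / (2 × 9.81) = 828.3 / 19.62 = 42.2 m.

42.2 m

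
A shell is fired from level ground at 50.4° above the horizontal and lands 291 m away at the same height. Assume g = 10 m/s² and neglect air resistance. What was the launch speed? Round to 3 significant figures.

On level ground, R = v₀² sin(2θ) / g, so v₀ = √(R g / sin 2θ).
sin(2 × 50.4°) = 0.9823.
v₀ = √(291 × 10 / 0.9823) = √2962 = 54.4 m/s.

54.4 m/s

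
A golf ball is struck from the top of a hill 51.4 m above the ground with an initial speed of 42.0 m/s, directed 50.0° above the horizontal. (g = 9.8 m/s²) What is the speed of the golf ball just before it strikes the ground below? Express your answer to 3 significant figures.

52.6 m/s

v_x = 42.0 cos 50.0° = 27.00 m/s is unchanged throughout.
For the vertical component, v_y² = v_y0² + 2 g h = (32.17)² + 2×9.8×51.4 = 2042, so |v_y| = 45.19 m/s.
Impact speed = √(v_x² + v_y²) = √(729.0 + 2042) = 52.6 m/s.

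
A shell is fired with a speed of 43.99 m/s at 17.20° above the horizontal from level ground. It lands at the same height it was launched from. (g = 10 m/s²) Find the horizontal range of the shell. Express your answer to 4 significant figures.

Components: v_x = 43.99 cos 17.20° = 42.023 m/s, v_y = 43.99 sin 17.20° = 13.008 m/s.
Time of flight (same landing height): t = 2 v_y / g = 2 × 13.008 / 10 = 2.6016 s.
Range: R = v_x · t = 42.023 × 2.6016 = 109.3 m.

109.3 m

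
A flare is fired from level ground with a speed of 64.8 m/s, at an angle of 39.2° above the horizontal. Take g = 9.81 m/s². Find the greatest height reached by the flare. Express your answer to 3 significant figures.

Vertical component of launch velocity: v_y = 64.8 sin 39.2° = 40.96 m/s.
At the highest point the vertical velocity is zero, so v_y² = 2 g h_max.
h_max = (40.96)² / (2 × 9.81) = 1678 / 19.62 = 85.5 m.

85.5 m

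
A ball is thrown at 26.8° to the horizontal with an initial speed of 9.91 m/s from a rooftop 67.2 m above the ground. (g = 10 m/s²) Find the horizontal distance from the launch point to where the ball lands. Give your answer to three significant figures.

Components: v_x = 9.91 cos 26.8° = 8.846 m/s, v_y = 9.91 sin 26.8° = 4.468 m/s.
Vertical: 0 = 67.2 + 4.468 t − ½(10) t² ⇒ 5.000 t² − 4.468 t − 67.2 = 0.
t = [4.468 + √(19.96 + 1344)] / 10.00 = 4.140 s.
Horizontal: R = v_x · t = 8.846 × 4.140 = 36.6 m.

36.6 m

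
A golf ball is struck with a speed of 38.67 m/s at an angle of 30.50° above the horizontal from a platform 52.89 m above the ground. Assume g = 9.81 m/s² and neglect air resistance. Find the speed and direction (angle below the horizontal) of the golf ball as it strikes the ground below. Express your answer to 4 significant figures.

v_x = 38.67 cos 30.50° = 33.319 m/s (constant).
|v_y| at impact = √((19.627)² + 2×9.81×52.89) = 37.722 m/s.
Speed = √(33.319² + 37.722²) = 50.33 m/s; angle = arctan(37.722/33.319) = 48.55° below horizontal.

50.33 m/s at 48.55° below the horizontal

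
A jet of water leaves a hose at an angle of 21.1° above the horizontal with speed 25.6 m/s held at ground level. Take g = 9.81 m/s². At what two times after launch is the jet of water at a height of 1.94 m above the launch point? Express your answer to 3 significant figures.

v_y0 = 25.6 sin 21.1° = 9.216 m/s.
Set y = v_y0 t − ½ g t² = 1.94: 4.905 t² − 9.216 t + 1.94 = 0.
t = [9.216 ± √(84.93 − 38.06)] / 9.81 = (9.216 ± 6.846) / 9.81, giving t = 0.242 s or t = 1.64 s.
So the jet of water is at 1.94 m at t = 0.242 s (rising) and t = 1.64 s (falling).

0.242 s and 1.64 s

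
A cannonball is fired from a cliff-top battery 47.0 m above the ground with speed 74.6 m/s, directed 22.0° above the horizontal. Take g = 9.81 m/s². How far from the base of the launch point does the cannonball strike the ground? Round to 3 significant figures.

Components: v_x = 74.6 cos 22.0° = 69.17 m/s, v_y = 74.6 sin 22.0° = 27.95 m/s.
Vertical: 0 = 47.0 + 27.95 t − ½(9.81) t² ⇒ 4.905 t² − 27.95 t − 47.0 = 0.
t = [27.95 + √(781.2 + 922.1)] / 9.810 = 7.056 s.
Horizontal: R = v_x · t = 69.17 × 7.056 = 488 m.

488 m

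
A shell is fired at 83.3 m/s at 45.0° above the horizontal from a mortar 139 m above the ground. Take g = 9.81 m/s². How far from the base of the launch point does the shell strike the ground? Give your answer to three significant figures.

Components: v_x = 83.3 cos 45.0° = 58.90 m/s, v_y = 83.3 sin 45.0° = 58.90 m/s.
Vertical: 0 = 139 + 58.90 t − ½(9.81) t² ⇒ 4.905 t² − 58.90 t − 139 = 0.
t = [58.90 + √(3469 + 2727)] / 9.810 = 14.03 s.
Horizontal: R = v_x · t = 58.90 × 14.03 = 826 m.

826 m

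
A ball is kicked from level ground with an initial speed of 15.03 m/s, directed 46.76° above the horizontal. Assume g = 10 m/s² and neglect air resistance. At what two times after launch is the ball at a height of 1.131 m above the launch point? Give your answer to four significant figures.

0.1087 s and 2.081 s

v_y0 = 15.03 sin 46.76° = 10.949 m/s.
Set y = v_y0 t − ½ g t² = 1.131: 5.000 t² − 10.949 t + 1.131 = 0.
t = [10.949 ± √(119.88 − 22.620)] / 10 = (10.949 ± 9.8620) / 10, giving t = 0.1087 s or t = 2.081 s.
So the ball is at 1.131 m at t = 0.1087 s (rising) and t = 2.081 s (falling).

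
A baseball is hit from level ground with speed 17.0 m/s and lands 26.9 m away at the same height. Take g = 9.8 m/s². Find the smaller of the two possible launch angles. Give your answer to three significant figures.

32.9°

Level-ground range: R = v₀² sin(2θ)/g ⇒ sin 2θ = R g / v₀² = 26.9×9.8/17.0² = 0.9122.
2θ = arcsin(0.9122) = 65.81° or 180° − 65.81° = 114.19°.
So θ = 32.9° or θ = 57.1°.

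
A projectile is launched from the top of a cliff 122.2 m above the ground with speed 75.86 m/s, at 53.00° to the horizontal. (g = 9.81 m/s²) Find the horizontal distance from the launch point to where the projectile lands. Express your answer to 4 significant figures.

644.5 m

Components: v_x = 75.86 cos 53.00° = 45.654 m/s, v_y = 75.86 sin 53.00° = 60.584 m/s.
Vertical: 0 = 122.2 + 60.584 t − ½(9.81) t² ⇒ 4.905 t² − 60.584 t − 122.2 = 0.
t = [60.584 + √(3670.4 + 2397.6)] / 9.810 = 14.116 s.
Horizontal: R = v_x · t = 45.654 × 14.116 = 644.5 m.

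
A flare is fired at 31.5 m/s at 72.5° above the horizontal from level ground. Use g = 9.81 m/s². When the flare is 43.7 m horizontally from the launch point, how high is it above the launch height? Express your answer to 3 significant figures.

34.2 m

v_x = 31.5 cos 72.5° = 9.472 m/s, v_y0 = 31.5 sin 72.5° = 30.04 m/s.
Time to reach x = 43.7 m: t = x / v_x = 43.7 / 9.472 = 4.614 s.
y = v_y0 t − ½ g t² = 30.04×4.614 − 4.905×4.614² = 34.2 m.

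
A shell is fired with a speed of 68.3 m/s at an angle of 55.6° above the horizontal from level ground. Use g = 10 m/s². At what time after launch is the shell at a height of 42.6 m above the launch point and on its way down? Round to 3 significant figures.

10.5 s

v_y0 = 68.3 sin 55.6° = 56.36 m/s.
Set y = v_y0 t − ½ g t² = 42.6: 5.000 t² − 56.36 t + 42.6 = 0.
t = [56.36 ± √(3176 − 852.0)] / 10 = (56.36 ± 48.21) / 10, giving t = 0.815 s or t = 10.5 s.
On the way down corresponds to the larger root: t = 10.5 s.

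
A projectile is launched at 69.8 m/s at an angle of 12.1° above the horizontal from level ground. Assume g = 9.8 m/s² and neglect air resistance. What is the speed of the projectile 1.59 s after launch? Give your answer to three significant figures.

68.3 m/s

v_x = 69.8 cos 12.1° = 68.25 m/s (constant).
v_y(t) = 69.8 sin 12.1° − g t = 14.63 − 9.8 × 1.59 = -0.9520 m/s.
Speed = √(v_x² + v_y²) = √(4658 + 0.9063) = 68.3 m/s.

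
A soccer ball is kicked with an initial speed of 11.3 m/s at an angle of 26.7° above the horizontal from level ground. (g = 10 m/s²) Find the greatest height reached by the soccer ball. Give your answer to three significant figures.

Vertical component of launch velocity: v_y = 11.3 sin 26.7° = 5.077 m/s.
At the highest point the vertical velocity is zero, so v_y² = 2 g h_max.
h_max = (5.077)² / (2 × 10) = 25.78 / 20.00 = 1.29 m.

1.29 m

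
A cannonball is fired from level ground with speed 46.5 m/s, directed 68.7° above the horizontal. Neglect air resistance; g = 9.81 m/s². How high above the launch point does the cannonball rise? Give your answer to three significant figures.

Vertical component of launch velocity: v_y = 46.5 sin 68.7° = 43.32 m/s.
At the highest point the vertical velocity is zero, so v_y² = 2 g h_max.
h_max = (43.32)² / (2 × 9.81) = 1877 / 19.62 = 95.7 m.

95.7 m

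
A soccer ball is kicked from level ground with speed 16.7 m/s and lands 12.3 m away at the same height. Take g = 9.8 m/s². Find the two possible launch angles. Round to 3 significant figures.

12.8° and 77.2°

Level-ground range: R = v₀² sin(2θ)/g ⇒ sin 2θ = R g / v₀² = 12.3×9.8/16.7² = 0.4322.
2θ = arcsin(0.4322) = 25.61° or 180° − 25.61° = 154.39°.
So θ = 12.8° or θ = 77.2°.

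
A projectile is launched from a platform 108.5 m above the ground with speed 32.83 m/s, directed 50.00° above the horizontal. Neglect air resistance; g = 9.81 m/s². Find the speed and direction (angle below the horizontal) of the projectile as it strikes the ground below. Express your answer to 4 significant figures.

56.63 m/s at 68.12° below the horizontal

v_x = 32.83 cos 50.00° = 21.103 m/s (constant).
|v_y| at impact = √((25.149)² + 2×9.81×108.5) = 52.548 m/s.
Speed = √(21.103² + 52.548²) = 56.63 m/s; angle = arctan(52.548/21.103) = 68.12° below horizontal.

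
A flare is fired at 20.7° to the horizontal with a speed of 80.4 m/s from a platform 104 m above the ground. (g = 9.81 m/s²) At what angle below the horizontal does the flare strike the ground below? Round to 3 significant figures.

v_x = 80.4 cos 20.7° = 75.21 m/s.
At impact |v_y| = √(v_y0² + 2 g h) = √(28.42² + 2×9.81×104) = 53.37 m/s.
Angle below horizontal = arctan(|v_y| / v_x) = arctan(53.37 / 75.21) = 35.4°.

35.4°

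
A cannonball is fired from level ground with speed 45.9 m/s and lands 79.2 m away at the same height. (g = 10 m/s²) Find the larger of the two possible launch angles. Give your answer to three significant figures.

79.0°

Level-ground range: R = v₀² sin(2θ)/g ⇒ sin 2θ = R g / v₀² = 79.2×10/45.9² = 0.3759.
2θ = arcsin(0.3759) = 22.08° or 180° − 22.08° = 157.92°.
So θ = 11.0° or θ = 79.0°.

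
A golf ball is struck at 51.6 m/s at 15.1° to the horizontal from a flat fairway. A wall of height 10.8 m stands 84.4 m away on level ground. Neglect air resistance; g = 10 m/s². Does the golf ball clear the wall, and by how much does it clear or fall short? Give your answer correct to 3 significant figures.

No — it falls 2.38 m short of clearing the wall.

v_x = 51.6 cos 15.1° = 49.82 m/s; v_y0 = 51.6 sin 15.1° = 13.44 m/s.
Time to reach the wall: t = 84.4 / 49.82 = 1.694 s.
Height at that point: y = 13.44×1.694 − 5.000×1.694² = 8.419 m.
That is 10.8 − 8.419 = 2.38 m below the top of the wall, so the golf ball does not clear it.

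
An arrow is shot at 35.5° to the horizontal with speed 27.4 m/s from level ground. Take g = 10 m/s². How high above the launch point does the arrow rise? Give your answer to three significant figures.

Vertical component of launch velocity: v_y = 27.4 sin 35.5° = 15.91 m/s.
At the highest point the vertical velocity is zero, so v_y² = 2 g h_max.
h_max = (15.91)² / (2 × 10) = 253.1 / 20.00 = 12.7 m.

12.7 m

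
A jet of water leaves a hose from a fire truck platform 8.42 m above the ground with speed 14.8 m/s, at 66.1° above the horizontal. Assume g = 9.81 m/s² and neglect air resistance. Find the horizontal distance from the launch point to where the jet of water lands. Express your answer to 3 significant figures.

19.7 m

Components: v_x = 14.8 cos 66.1° = 5.996 m/s, v_y = 14.8 sin 66.1° = 13.53 m/s.
Vertical: 0 = 8.42 + 13.53 t − ½(9.81) t² ⇒ 4.905 t² − 13.53 t − 8.42 = 0.
t = [13.53 + √(183.1 + 165.2)] / 9.810 = 3.282 s.
Horizontal: R = v_x · t = 5.996 × 3.282 = 19.7 m.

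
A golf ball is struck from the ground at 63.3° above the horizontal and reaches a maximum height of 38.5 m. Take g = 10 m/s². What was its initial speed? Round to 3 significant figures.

At maximum height v_y = 0, so (v₀ sin θ)² = 2 g H.
v₀ sin 63.3° = √(2 × 10 × 38.5) = 27.75 m/s.
v₀ = 27.75 / sin 63.3° = 27.75 / 0.8934 = 31.1 m/s.

31.1 m/s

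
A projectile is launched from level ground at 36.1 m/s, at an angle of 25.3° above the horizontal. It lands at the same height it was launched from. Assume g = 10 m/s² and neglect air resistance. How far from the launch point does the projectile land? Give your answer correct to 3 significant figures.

Components: v_x = 36.1 cos 25.3° = 32.64 m/s, v_y = 36.1 sin 25.3° = 15.43 m/s.
Time of flight (same landing height): t = 2 v_y / g = 2 × 15.43 / 10 = 3.086 s.
Range: R = v_x · t = 32.64 × 3.086 = 101 m.

101 m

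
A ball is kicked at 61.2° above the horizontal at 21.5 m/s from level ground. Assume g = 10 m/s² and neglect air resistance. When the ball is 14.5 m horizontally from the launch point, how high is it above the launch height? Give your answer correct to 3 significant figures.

16.6 m

v_x = 21.5 cos 61.2° = 10.36 m/s, v_y0 = 21.5 sin 61.2° = 18.84 m/s.
Time to reach x = 14.5 m: t = x / v_x = 14.5 / 10.36 = 1.400 s.
y = v_y0 t − ½ g t² = 18.84×1.400 − 5.000×1.400² = 16.6 m.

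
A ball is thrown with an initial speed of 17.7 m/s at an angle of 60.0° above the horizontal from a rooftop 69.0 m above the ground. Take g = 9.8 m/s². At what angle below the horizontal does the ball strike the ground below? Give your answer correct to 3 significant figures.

v_x = 17.7 cos 60.0° = 8.850 m/s.
At impact |v_y| = √(v_y0² + 2 g h) = √(15.33² + 2×9.8×69.0) = 39.84 m/s.
Angle below horizontal = arctan(|v_y| / v_x) = arctan(39.84 / 8.850) = 77.5°.

77.5°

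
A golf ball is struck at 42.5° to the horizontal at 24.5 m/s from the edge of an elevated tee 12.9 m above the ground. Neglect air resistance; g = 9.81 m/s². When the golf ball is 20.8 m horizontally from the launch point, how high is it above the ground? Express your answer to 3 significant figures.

v_x = 24.5 cos 42.5° = 18.06 m/s, v_y0 = 24.5 sin 42.5° = 16.55 m/s.
Time to reach x = 20.8 m: t = x / v_x = 20.8 / 18.06 = 1.152 s.
y = 12.9 + v_y0 t − ½ g t² = 12.9 + 16.55×1.152 − 4.905×1.152² = 25.5 m.

25.5 m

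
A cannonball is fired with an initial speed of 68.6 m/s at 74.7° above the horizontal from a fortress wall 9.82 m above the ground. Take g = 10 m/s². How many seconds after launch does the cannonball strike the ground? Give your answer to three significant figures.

Vertical component: v_y = 68.6 sin 74.7° = 66.17 m/s.
Taking up as positive with launch at y = 9.82 m, landing at y = 0: 0 = 9.82 + 66.17 t − ½(10) t².
Solving 5.000 t² − 66.17 t − 9.82 = 0 gives t = [66.17 + √(66.17² + 4·5.000·9.82)] / 10.00 = 13.4 s.

13.4 s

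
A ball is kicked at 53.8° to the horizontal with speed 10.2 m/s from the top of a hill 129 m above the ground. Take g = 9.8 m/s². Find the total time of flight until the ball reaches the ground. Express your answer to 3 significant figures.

Vertical component: v_y = 10.2 sin 53.8° = 8.231 m/s.
Taking up as positive with launch at y = 129 m, landing at y = 0: 0 = 129 + 8.231 t − ½(9.8) t².
Solving 4.900 t² − 8.231 t − 129 = 0 gives t = [8.231 + √(8.231² + 4·4.900·129)] / 9.800 = 6.04 s.

6.04 s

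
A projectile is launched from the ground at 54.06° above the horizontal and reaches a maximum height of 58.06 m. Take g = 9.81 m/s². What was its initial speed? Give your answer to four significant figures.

At maximum height v_y = 0, so (v₀ sin θ)² = 2 g H.
v₀ sin 54.06° = √(2 × 9.81 × 58.06) = 33.751 m/s.
v₀ = 33.751 / sin 54.06° = 33.751 / 0.8096 = 41.69 m/s.

41.69 m/s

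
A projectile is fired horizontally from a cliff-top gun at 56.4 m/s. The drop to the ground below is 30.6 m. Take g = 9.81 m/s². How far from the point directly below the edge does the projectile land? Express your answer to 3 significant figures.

Initial vertical velocity is zero, so the fall time comes from h = ½ g t²: t = √(2 × 30.6 / 9.81) = 2.498 s.
Horizontal motion is uniform at 56.4 m/s, so x = 56.4 × 2.498 = 141 m.

141 m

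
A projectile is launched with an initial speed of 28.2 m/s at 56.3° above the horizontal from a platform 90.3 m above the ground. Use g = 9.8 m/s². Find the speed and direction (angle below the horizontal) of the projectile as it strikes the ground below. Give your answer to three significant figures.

v_x = 28.2 cos 56.3° = 15.65 m/s (constant).
|v_y| at impact = √((23.46)² + 2×9.8×90.3) = 48.17 m/s.
Speed = √(15.65² + 48.17²) = 50.6 m/s; angle = arctan(48.17/15.65) = 72.0° below horizontal.

50.6 m/s at 72.0° below the horizontal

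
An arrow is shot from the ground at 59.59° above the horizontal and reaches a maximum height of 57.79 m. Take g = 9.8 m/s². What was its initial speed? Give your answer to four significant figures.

39.02 m/s

At maximum height v_y = 0, so (v₀ sin θ)² = 2 g H.
v₀ sin 59.59° = √(2 × 9.8 × 57.79) = 33.655 m/s.
v₀ = 33.655 / sin 59.59° = 33.655 / 0.8624 = 39.02 m/s.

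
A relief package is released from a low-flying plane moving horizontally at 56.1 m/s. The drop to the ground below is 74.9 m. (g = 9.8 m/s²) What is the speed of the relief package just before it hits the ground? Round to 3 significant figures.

67.9 m/s

Fall time: t = √(2 × 74.9 / 9.8) = 3.910 s.
At impact: v_x = 56.1 m/s (unchanged), v_y = g t = 9.8 × 3.910 = 38.32 m/s.
Speed = √(v_x² + v_y²) = √(3147 + 1468) = 67.9 m/s.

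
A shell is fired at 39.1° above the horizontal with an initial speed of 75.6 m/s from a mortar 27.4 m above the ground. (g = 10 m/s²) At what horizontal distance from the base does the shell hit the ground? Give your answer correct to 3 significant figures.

591 m

Components: v_x = 75.6 cos 39.1° = 58.67 m/s, v_y = 75.6 sin 39.1° = 47.68 m/s.
Vertical: 0 = 27.4 + 47.68 t − ½(10) t² ⇒ 5.000 t² − 47.68 t − 27.4 = 0.
t = [47.68 + √(2273 + 548.0)] / 10.00 = 10.08 s.
Horizontal: R = v_x · t = 58.67 × 10.08 = 591 m.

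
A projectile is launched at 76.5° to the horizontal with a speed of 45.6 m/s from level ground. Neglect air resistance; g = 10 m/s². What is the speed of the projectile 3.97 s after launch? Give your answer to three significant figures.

v_x = 45.6 cos 76.5° = 10.65 m/s (constant).
v_y(t) = 45.6 sin 76.5° − g t = 44.34 − 10 × 3.97 = 4.640 m/s.
Speed = √(v_x² + v_y²) = √(113.4 + 21.53) = 11.6 m/s.

11.6 m/s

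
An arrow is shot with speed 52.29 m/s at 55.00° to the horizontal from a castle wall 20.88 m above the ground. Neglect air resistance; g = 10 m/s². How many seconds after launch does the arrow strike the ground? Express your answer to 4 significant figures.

Vertical component: v_y = 52.29 sin 55.00° = 42.833 m/s.
Taking up as positive with launch at y = 20.88 m, landing at y = 0: 0 = 20.88 + 42.833 t − ½(10) t².
Solving 5.000 t² − 42.833 t − 20.88 = 0 gives t = [42.833 + √(42.833² + 4·5.000·20.88)] / 10.00 = 9.029 s.

9.029 s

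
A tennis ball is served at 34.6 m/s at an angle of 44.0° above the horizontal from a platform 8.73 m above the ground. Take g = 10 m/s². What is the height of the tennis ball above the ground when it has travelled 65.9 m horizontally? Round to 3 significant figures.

37.3 m

v_x = 34.6 cos 44.0° = 24.89 m/s, v_y0 = 34.6 sin 44.0° = 24.04 m/s.
Time to reach x = 65.9 m: t = x / v_x = 65.9 / 24.89 = 2.648 s.
y = 8.73 + v_y0 t − ½ g t² = 8.73 + 24.04×2.648 − 5.000×2.648² = 37.3 m.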